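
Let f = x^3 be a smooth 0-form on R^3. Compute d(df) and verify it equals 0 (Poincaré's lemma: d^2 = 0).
d(df) = 0

Step 1: df = sum_i (∂f/∂x_i) dx_i = (3*x^2) dx + (0) dy + (0) dz.
Step 2: Apply d again. Using the 1-form formula, the coefficient of dx ∧ dy in d(df) is ∂^2 f/∂x ∂y - ∂^2 f/∂y ∂x = (0) - (0) = 0 (equality of mixed partials for smooth f).
Similarly for dx ∧ dz and dy ∧ dz — all coefficients vanish. So d(df) = 0.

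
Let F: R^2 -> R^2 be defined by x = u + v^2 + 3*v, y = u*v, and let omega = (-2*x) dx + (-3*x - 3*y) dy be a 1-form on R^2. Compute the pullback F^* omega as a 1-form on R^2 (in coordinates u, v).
F^* omega = (-3*u*v^2 - 3*u*v - 2*u - 3*v^3 - 11*v^2 - 6*v) du + (-3*u^2*v - 3*u^2 - 3*u*v^2 - 13*u*v - 6*u - 4*v^3 - 18*v^2 - 18*v) dv

Using F^*(f dg) = (f ∘ F) d(g ∘ F), substitute each coordinate x_i by F_i(u, v) in f_i, and replace dx_i by d F_i = (∂F_i/∂u) du + (∂F_i/∂v) dv.
  For the x component: f_1(F) = -2*u - 2*v^2 - 6*v; d F_1 = (1) du + (2*v + 3) dv
  For the y component: f_2(F) = -3*u*v - 3*u - 3*v^2 - 9*v; d F_2 = (v) du + (u) dv
Combining and collecting du, dv coefficients:
  coeff of du: -3*u*v^2 - 3*u*v - 2*u - 3*v^3 - 11*v^2 - 6*v
  coeff of dv: -3*u^2*v - 3*u^2 - 3*u*v^2 - 13*u*v - 6*u - 4*v^3 - 18*v^2 - 18*v
F^* omega = (-3*u*v^2 - 3*u*v - 2*u - 3*v^3 - 11*v^2 - 6*v) du + (-3*u^2*v - 3*u^2 - 3*u*v^2 - 13*u*v - 6*u - 4*v^3 - 18*v^2 - 18*v) dv.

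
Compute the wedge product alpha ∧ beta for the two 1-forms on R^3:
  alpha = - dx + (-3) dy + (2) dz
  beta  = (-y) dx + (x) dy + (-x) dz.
alpha ∧ beta = (-x - 3*y) dx ∧ dy + (x + 2*y) dx ∧ dz + (x) dy ∧ dz

Distribute the wedge, using dx_i ∧ dx_j = -dx_j ∧ dx_i and dx_i ∧ dx_i = 0. For each pair (i, j) with i < j, the coefficient of dx_i ∧ dx_j in alpha ∧ beta is (alpha_i * beta_j - alpha_j * beta_i). Collecting: alpha ∧ beta = (-x - 3*y) dx ∧ dy + (x + 2*y) dx ∧ dz + (x) dy ∧ dz.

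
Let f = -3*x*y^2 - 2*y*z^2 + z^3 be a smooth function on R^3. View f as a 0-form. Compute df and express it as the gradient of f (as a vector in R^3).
df = (-3*y^2) dx + (-6*x*y - 2*z^2) dy + (z*(-4*y + 3*z)) dz; grad f = (-3*y^2, -6*x*y - 2*z^2, z*(-4*y + 3*z))

For a 0-form f, d f = (∂f/∂x) dx + (∂f/∂y) dy + (∂f/∂z) dz. The components of the vector representation are exactly the entries of grad f in Cartesian coordinates:
  ∂f/∂x = -3*y^2
  ∂f/∂y = -6*x*y - 2*z^2
  ∂f/∂z = z*(-4*y + 3*z).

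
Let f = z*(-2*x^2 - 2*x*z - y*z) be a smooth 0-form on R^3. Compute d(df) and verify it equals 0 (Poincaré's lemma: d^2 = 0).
d(df) = 0

Step 1: df = sum_i (∂f/∂x_i) dx_i = (2*z*(-2*x - z)) dx + (-z^2) dy + (-2*x^2 - 4*x*z - 2*y*z) dz.
Step 2: Apply d again. Using the 1-form formula, the coefficient of dx ∧ dy in d(df) is ∂^2 f/∂x ∂y - ∂^2 f/∂y ∂x = (0) - (0) = 0 (equality of mixed partials for smooth f).
Similarly for dx ∧ dz and dy ∧ dz — all coefficients vanish. So d(df) = 0.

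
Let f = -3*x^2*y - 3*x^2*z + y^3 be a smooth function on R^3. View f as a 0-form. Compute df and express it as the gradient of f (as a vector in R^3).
df = (6*x*(-y - z)) dx + (-3*x^2 + 3*y^2) dy + (-3*x^2) dz; grad f = (6*x*(-y - z), -3*x^2 + 3*y^2, -3*x^2)

For a 0-form f, d f = (∂f/∂x) dx + (∂f/∂y) dy + (∂f/∂z) dz. The components of the vector representation are exactly the entries of grad f in Cartesian coordinates:
  ∂f/∂x = 6*x*(-y - z)
  ∂f/∂y = -3*x^2 + 3*y^2
  ∂f/∂z = -3*x^2.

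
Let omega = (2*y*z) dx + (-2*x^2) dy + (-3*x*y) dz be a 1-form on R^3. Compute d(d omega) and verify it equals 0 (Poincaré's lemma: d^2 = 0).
d(d omega) = 0

Step 1: d omega = sum_{i<j} (∂f_j/∂x_i - ∂f_i/∂x_j) dx_i ∧ dx_j:
  coeff of dx ∧ dy: -4*x - 2*z
  coeff of dx ∧ dz: -5*y
  coeff of dy ∧ dz: -3*x
Step 2: Apply d again to each 2-form coefficient. The only possible 3-form in R^3 is dx ∧ dy ∧ dz, with coefficient
  ∂(coeff of dy∧dz)/∂x - ∂(coeff of dx∧dz)/∂y + ∂(coeff of dx∧dy)/∂z
  = ∂/∂x (-3*x) - ∂/∂y (-5*y) + ∂/∂z (-4*x - 2*z).
Each of these terms simplifies to sums of mixed partials that cancel in pairs. The result is 0 (by equality of mixed partials for smooth functions — Schwarz / Clairaut).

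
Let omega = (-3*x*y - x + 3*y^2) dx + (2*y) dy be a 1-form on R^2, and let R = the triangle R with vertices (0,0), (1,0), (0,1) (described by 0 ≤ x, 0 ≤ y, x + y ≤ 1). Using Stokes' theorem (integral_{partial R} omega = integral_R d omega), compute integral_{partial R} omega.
integral_(partial R) omega = -1/2

Stokes: integral_partial_R omega = integral_R d omega with d omega = (∂Q/∂x - ∂P/∂y) dx ∧ dy.
  ∂Q/∂x = 0
  ∂P/∂y = -3*x + 6*y
  integrand = ∂Q/∂x - ∂P/∂y = 3*x - 6*y.
Integrating over R: integral_0^1 integral_0^{1-x} (3*x - 6*y) dy dx = -1/2.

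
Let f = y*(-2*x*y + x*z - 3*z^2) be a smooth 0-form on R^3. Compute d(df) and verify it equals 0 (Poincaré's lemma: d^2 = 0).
d(df) = 0

Step 1: df = sum_i (∂f/∂x_i) dx_i = (y*(-2*y + z)) dx + (-4*x*y + x*z - 3*z^2) dy + (y*(x - 6*z)) dz.
Step 2: Apply d again. Using the 1-form formula, the coefficient of dx ∧ dy in d(df) is ∂^2 f/∂x ∂y - ∂^2 f/∂y ∂x = (-4*y + z) - (-4*y + z) = 0 (equality of mixed partials for smooth f).
Similarly for dx ∧ dz and dy ∧ dz — all coefficients vanish. So d(df) = 0.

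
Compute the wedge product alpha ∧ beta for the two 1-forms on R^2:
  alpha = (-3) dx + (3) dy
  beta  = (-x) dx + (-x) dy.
alpha ∧ beta = (6*x) dx ∧ dy

Distribute the wedge, using dx_i ∧ dx_j = -dx_j ∧ dx_i and dx_i ∧ dx_i = 0. For each pair (i, j) with i < j, the coefficient of dx_i ∧ dx_j in alpha ∧ beta is (alpha_i * beta_j - alpha_j * beta_i). Collecting: alpha ∧ beta = (6*x) dx ∧ dy.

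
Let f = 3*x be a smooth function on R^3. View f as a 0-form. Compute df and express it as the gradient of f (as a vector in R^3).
df = (3) dx + (0) dy + (0) dz; grad f = (3, 0, 0)

For a 0-form f, d f = (∂f/∂x) dx + (∂f/∂y) dy + (∂f/∂z) dz. The components of the vector representation are exactly the entries of grad f in Cartesian coordinates:
  ∂f/∂x = 3
  ∂f/∂y = 0
  ∂f/∂z = 0.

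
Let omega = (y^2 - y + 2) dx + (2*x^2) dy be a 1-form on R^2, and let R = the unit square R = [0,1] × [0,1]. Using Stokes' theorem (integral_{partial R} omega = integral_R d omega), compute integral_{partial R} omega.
integral_(partial R) omega = 2

Stokes: integral_partial_R omega = integral_R d omega with d omega = (∂Q/∂x - ∂P/∂y) dx ∧ dy.
  ∂Q/∂x = 4*x
  ∂P/∂y = 2*y - 1
  integrand = ∂Q/∂x - ∂P/∂y = 4*x - 2*y + 1.
Integrating over R: integral_0^1 integral_0^1 (4*x - 2*y + 1) dx dy = 2.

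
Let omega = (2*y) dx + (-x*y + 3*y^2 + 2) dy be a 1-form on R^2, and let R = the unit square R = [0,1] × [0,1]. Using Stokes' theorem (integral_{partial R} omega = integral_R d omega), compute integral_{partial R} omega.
integral_(partial R) omega = -5/2

Stokes: integral_partial_R omega = integral_R d omega with d omega = (∂Q/∂x - ∂P/∂y) dx ∧ dy.
  ∂Q/∂x = -y
  ∂P/∂y = 2
  integrand = ∂Q/∂x - ∂P/∂y = -y - 2.
Integrating over R: integral_0^1 integral_0^1 (-y - 2) dx dy = -5/2.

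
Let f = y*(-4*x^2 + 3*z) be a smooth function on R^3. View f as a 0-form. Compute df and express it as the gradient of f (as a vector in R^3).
df = (-8*x*y) dx + (-4*x^2 + 3*z) dy + (3*y) dz; grad f = (-8*x*y, -4*x^2 + 3*z, 3*y)

For a 0-form f, d f = (∂f/∂x) dx + (∂f/∂y) dy + (∂f/∂z) dz. The components of the vector representation are exactly the entries of grad f in Cartesian coordinates:
  ∂f/∂x = -8*x*y
  ∂f/∂y = -4*x^2 + 3*z
  ∂f/∂z = 3*y.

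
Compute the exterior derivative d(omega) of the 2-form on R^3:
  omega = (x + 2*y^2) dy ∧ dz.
d(omega) = (1) dx ∧ dy ∧ dz

For a 2-form omega = sum_{i<j} g_{ij} dx_i ∧ dx_j, the exterior derivative is
  d(omega) = sum_{i<j} d(g_{ij}) ∧ dx_i ∧ dx_j = sum_{i<j, k} (∂g_{ij}/∂x_k) dx_k ∧ dx_i ∧ dx_j.
Expand each term, using dx_k ∧ dx_i ∧ dx_j = sgn(permutation) dx_{(a)} ∧ dx_{(b)} ∧ dx_{(c)} with (a < b < c) sorted:
  d(x + 2*y^2) includes (∂/∂x)(x + 2*y^2) dx = (1) dx, which multiplied by dy ∧ dz gives (1) dx ∧ dy ∧ dz
Collecting like 3-forms: d(omega) = (1) dx ∧ dy ∧ dz.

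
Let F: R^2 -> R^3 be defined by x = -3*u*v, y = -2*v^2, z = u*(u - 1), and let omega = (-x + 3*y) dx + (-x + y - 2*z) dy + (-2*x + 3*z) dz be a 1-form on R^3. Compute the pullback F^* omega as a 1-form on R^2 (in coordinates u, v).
F^* omega = (6*u^3 + 12*u^2*v - 9*u^2 - 9*u*v^2 - 6*u*v + 3*u + 18*v^3) du + (v*(-u^2 + 6*u*v - 8*u + 8*v^2)) dv

Using F^*(f dg) = (f ∘ F) d(g ∘ F), substitute each coordinate x_i by F_i(u, v) in f_i, and replace dx_i by d F_i = (∂F_i/∂u) du + (∂F_i/∂v) dv.
  For the x component: f_1(F) = 3*v*(u - 2*v); d F_1 = (-3*v) du + (-3*u) dv
  For the y component: f_2(F) = -2*u^2 + 3*u*v + 2*u - 2*v^2; d F_2 = (0) du + (-4*v) dv
  For the z component: f_3(F) = 3*u*(u + 2*v - 1); d F_3 = (2*u - 1) du + (0) dv
Combining and collecting du, dv coefficients:
  coeff of du: 6*u^3 + 12*u^2*v - 9*u^2 - 9*u*v^2 - 6*u*v + 3*u + 18*v^3
  coeff of dv: v*(-u^2 + 6*u*v - 8*u + 8*v^2)
F^* omega = (6*u^3 + 12*u^2*v - 9*u^2 - 9*u*v^2 - 6*u*v + 3*u + 18*v^3) du + (v*(-u^2 + 6*u*v - 8*u + 8*v^2)) dv.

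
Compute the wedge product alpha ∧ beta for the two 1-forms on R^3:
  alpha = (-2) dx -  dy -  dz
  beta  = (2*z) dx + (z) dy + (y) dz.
alpha ∧ beta = (-2*y + 2*z) dx ∧ dz + (-y + z) dy ∧ dz

Distribute the wedge, using dx_i ∧ dx_j = -dx_j ∧ dx_i and dx_i ∧ dx_i = 0. For each pair (i, j) with i < j, the coefficient of dx_i ∧ dx_j in alpha ∧ beta is (alpha_i * beta_j - alpha_j * beta_i). Collecting: alpha ∧ beta = (-2*y + 2*z) dx ∧ dz + (-y + z) dy ∧ dz.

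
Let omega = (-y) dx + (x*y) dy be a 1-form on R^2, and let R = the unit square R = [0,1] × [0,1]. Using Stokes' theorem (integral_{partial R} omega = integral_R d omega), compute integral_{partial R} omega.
integral_(partial R) omega = 3/2

Stokes: integral_partial_R omega = integral_R d omega with d omega = (∂Q/∂x - ∂P/∂y) dx ∧ dy.
  ∂Q/∂x = y
  ∂P/∂y = -1
  integrand = ∂Q/∂x - ∂P/∂y = y + 1.
Integrating over R: integral_0^1 integral_0^1 (y + 1) dx dy = 3/2.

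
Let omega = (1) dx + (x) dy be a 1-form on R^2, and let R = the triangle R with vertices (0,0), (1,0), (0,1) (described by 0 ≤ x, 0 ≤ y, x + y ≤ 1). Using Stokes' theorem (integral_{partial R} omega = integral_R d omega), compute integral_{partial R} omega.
integral_(partial R) omega = 1/2

Stokes: integral_partial_R omega = integral_R d omega with d omega = (∂Q/∂x - ∂P/∂y) dx ∧ dy.
  ∂Q/∂x = 1
  ∂P/∂y = 0
  integrand = ∂Q/∂x - ∂P/∂y = 1.
Integrating over R: integral_0^1 integral_0^{1-x} (1) dy dx = 1/2.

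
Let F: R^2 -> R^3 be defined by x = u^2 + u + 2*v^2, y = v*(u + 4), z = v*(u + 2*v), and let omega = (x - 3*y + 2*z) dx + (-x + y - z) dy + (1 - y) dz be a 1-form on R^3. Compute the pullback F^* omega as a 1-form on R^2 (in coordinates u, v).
F^* omega = (2*u^3 - 3*u^2*v + 3*u^2 + 11*u*v^2 - 26*u*v + u - 4*v^3 + 6*v^2 - 11*v) du + (-u^3 + 3*u^2*v - 5*u^2 - 12*u*v^2 + 4*u*v - 3*u + 24*v^3 - 80*v^2 + 20*v) dv

Using F^*(f dg) = (f ∘ F) d(g ∘ F), substitute each coordinate x_i by F_i(u, v) in f_i, and replace dx_i by d F_i = (∂F_i/∂u) du + (∂F_i/∂v) dv.
  For the x component: f_1(F) = u^2 - u*v + u + 6*v^2 - 12*v; d F_1 = (2*u + 1) du + (4*v) dv
  For the y component: f_2(F) = -u^2 - u - 4*v^2 + 4*v; d F_2 = (v) du + (u + 4) dv
  For the z component: f_3(F) = -u*v - 4*v + 1; d F_3 = (v) du + (u + 4*v) dv
Combining and collecting du, dv coefficients:
  coeff of du: 2*u^3 - 3*u^2*v + 3*u^2 + 11*u*v^2 - 26*u*v + u - 4*v^3 + 6*v^2 - 11*v
  coeff of dv: -u^3 + 3*u^2*v - 5*u^2 - 12*u*v^2 + 4*u*v - 3*u + 24*v^3 - 80*v^2 + 20*v
F^* omega = (2*u^3 - 3*u^2*v + 3*u^2 + 11*u*v^2 - 26*u*v + u - 4*v^3 + 6*v^2 - 11*v) du + (-u^3 + 3*u^2*v - 5*u^2 - 12*u*v^2 + 4*u*v - 3*u + 24*v^3 - 80*v^2 + 20*v) dv.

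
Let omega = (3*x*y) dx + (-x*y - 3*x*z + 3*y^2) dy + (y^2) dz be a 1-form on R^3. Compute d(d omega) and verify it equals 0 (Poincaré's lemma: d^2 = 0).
d(d omega) = 0

Step 1: d omega = sum_{i<j} (∂f_j/∂x_i - ∂f_i/∂x_j) dx_i ∧ dx_j:
  coeff of dx ∧ dy: -3*x - y - 3*z
  coeff of dx ∧ dz: 0
  coeff of dy ∧ dz: 3*x + 2*y
Step 2: Apply d again to each 2-form coefficient. The only possible 3-form in R^3 is dx ∧ dy ∧ dz, with coefficient
  ∂(coeff of dy∧dz)/∂x - ∂(coeff of dx∧dz)/∂y + ∂(coeff of dx∧dy)/∂z
  = ∂/∂x (3*x + 2*y) - ∂/∂y (0) + ∂/∂z (-3*x - y - 3*z).
Each of these terms simplifies to sums of mixed partials that cancel in pairs. The result is 0 (by equality of mixed partials for smooth functions — Schwarz / Clairaut).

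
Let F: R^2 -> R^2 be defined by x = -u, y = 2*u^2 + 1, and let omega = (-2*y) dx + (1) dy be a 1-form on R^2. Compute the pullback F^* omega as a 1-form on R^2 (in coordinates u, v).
F^* omega = (4*u^2 + 4*u + 2) du

Using F^*(f dg) = (f ∘ F) d(g ∘ F), substitute each coordinate x_i by F_i(u, v) in f_i, and replace dx_i by d F_i = (∂F_i/∂u) du + (∂F_i/∂v) dv.
  For the x component: f_1(F) = -4*u^2 - 2; d F_1 = (-1) du + (0) dv
  For the y component: f_2(F) = 1; d F_2 = (4*u) du + (0) dv
Combining and collecting du, dv coefficients:
  coeff of du: 4*u^2 + 4*u + 2
  coeff of dv: 0
F^* omega = (4*u^2 + 4*u + 2) du.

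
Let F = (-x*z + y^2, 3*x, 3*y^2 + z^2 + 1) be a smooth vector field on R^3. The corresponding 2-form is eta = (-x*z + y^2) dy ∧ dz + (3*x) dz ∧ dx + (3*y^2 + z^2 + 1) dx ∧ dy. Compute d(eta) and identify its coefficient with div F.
d(eta) = (z) dx ∧ dy ∧ dz; div F = z

For a 2-form in R^3 of the form above, applying d gives a 3-form with coefficient ∂P/∂x + ∂Q/∂y + ∂R/∂z:
  ∂P/∂x = -z
  ∂Q/∂y = 0
  ∂R/∂z = 2*z
Sum = z, which is exactly div F.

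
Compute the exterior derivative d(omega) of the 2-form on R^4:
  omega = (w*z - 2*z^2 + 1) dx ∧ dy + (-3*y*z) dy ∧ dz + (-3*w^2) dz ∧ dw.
d(omega) = (w - 4*z) dx ∧ dy ∧ dz + (z) dx ∧ dy ∧ dw

For a 2-form omega = sum_{i<j} g_{ij} dx_i ∧ dx_j, the exterior derivative is
  d(omega) = sum_{i<j} d(g_{ij}) ∧ dx_i ∧ dx_j = sum_{i<j, k} (∂g_{ij}/∂x_k) dx_k ∧ dx_i ∧ dx_j.
Expand each term, using dx_k ∧ dx_i ∧ dx_j = sgn(permutation) dx_{(a)} ∧ dx_{(b)} ∧ dx_{(c)} with (a < b < c) sorted:
  d(w*z - 2*z^2 + 1) includes (∂/∂z)(w*z - 2*z^2 + 1) dz = (w - 4*z) dz, which multiplied by dx ∧ dy gives (w - 4*z) dx ∧ dy ∧ dz
  d(w*z - 2*z^2 + 1) includes (∂/∂w)(w*z - 2*z^2 + 1) dw = (z) dw, which multiplied by dx ∧ dy gives (z) dx ∧ dy ∧ dw
Collecting like 3-forms: d(omega) = (w - 4*z) dx ∧ dy ∧ dz + (z) dx ∧ dy ∧ dw.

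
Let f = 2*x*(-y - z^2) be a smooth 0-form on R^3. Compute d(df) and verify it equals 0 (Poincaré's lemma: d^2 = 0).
d(df) = 0

Step 1: df = sum_i (∂f/∂x_i) dx_i = (-2*y - 2*z^2) dx + (-2*x) dy + (-4*x*z) dz.
Step 2: Apply d again. Using the 1-form formula, the coefficient of dx ∧ dy in d(df) is ∂^2 f/∂x ∂y - ∂^2 f/∂y ∂x = (-2) - (-2) = 0 (equality of mixed partials for smooth f).
Similarly for dx ∧ dz and dy ∧ dz — all coefficients vanish. So d(df) = 0.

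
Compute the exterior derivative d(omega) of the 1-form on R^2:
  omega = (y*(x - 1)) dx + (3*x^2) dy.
d(omega) = (5*x + 1) dx ∧ dy

For a 1-form omega = sum_i f_i dx_i, the exterior derivative is
  d(omega) = sum_{i < j} (∂f_j/∂x_i - ∂f_i/∂x_j) dx_i ∧ dx_j.
  coefficient of dx ∧ dy: ∂f_2/∂x - ∂f_1/∂y = ∂(3*x^2)/∂x - ∂(y*(x - 1))/∂y = 5*x + 1
Assembling: d(omega) = (5*x + 1) dx ∧ dy.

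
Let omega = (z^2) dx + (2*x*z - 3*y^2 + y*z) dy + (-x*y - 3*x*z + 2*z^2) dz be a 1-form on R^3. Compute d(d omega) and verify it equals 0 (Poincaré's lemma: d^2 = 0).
d(d omega) = 0

Step 1: d omega = sum_{i<j} (∂f_j/∂x_i - ∂f_i/∂x_j) dx_i ∧ dx_j:
  coeff of dx ∧ dy: 2*z
  coeff of dx ∧ dz: -y - 5*z
  coeff of dy ∧ dz: -3*x - y
Step 2: Apply d again to each 2-form coefficient. The only possible 3-form in R^3 is dx ∧ dy ∧ dz, with coefficient
  ∂(coeff of dy∧dz)/∂x - ∂(coeff of dx∧dz)/∂y + ∂(coeff of dx∧dy)/∂z
  = ∂/∂x (-3*x - y) - ∂/∂y (-y - 5*z) + ∂/∂z (2*z).
Each of these terms simplifies to sums of mixed partials that cancel in pairs. The result is 0 (by equality of mixed partials for smooth functions — Schwarz / Clairaut).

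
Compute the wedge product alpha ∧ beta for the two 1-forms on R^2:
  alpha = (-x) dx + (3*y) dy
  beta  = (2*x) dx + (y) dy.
alpha ∧ beta = (-7*x*y) dx ∧ dy

Distribute the wedge, using dx_i ∧ dx_j = -dx_j ∧ dx_i and dx_i ∧ dx_i = 0. For each pair (i, j) with i < j, the coefficient of dx_i ∧ dx_j in alpha ∧ beta is (alpha_i * beta_j - alpha_j * beta_i). Collecting: alpha ∧ beta = (-7*x*y) dx ∧ dy.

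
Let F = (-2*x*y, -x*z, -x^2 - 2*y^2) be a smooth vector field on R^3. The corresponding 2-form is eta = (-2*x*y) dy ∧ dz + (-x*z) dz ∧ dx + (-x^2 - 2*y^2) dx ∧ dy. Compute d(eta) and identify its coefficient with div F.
d(eta) = (-2*y) dx ∧ dy ∧ dz; div F = -2*y

For a 2-form in R^3 of the form above, applying d gives a 3-form with coefficient ∂P/∂x + ∂Q/∂y + ∂R/∂z:
  ∂P/∂x = -2*y
  ∂Q/∂y = 0
  ∂R/∂z = 0
Sum = -2*y, which is exactly div F.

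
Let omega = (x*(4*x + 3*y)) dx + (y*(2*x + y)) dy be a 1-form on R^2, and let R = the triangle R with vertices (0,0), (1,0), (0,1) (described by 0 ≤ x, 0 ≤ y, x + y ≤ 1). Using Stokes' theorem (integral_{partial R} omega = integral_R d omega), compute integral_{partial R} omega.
integral_(partial R) omega = -1/6

Stokes: integral_partial_R omega = integral_R d omega with d omega = (∂Q/∂x - ∂P/∂y) dx ∧ dy.
  ∂Q/∂x = 2*y
  ∂P/∂y = 3*x
  integrand = ∂Q/∂x - ∂P/∂y = -3*x + 2*y.
Integrating over R: integral_0^1 integral_0^{1-x} (-3*x + 2*y) dy dx = -1/6.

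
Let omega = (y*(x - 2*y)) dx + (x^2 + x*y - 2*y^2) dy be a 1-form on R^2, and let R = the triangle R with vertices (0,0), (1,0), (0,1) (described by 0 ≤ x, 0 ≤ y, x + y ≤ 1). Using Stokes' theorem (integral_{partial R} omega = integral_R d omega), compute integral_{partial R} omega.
integral_(partial R) omega = 1

Stokes: integral_partial_R omega = integral_R d omega with d omega = (∂Q/∂x - ∂P/∂y) dx ∧ dy.
  ∂Q/∂x = 2*x + y
  ∂P/∂y = x - 4*y
  integrand = ∂Q/∂x - ∂P/∂y = x + 5*y.
Integrating over R: integral_0^1 integral_0^{1-x} (x + 5*y) dy dx = 1.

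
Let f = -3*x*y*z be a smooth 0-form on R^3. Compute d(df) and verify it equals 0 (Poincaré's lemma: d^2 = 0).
d(df) = 0

Step 1: df = sum_i (∂f/∂x_i) dx_i = (-3*y*z) dx + (-3*x*z) dy + (-3*x*y) dz.
Step 2: Apply d again. Using the 1-form formula, the coefficient of dx ∧ dy in d(df) is ∂^2 f/∂x ∂y - ∂^2 f/∂y ∂x = (-3*z) - (-3*z) = 0 (equality of mixed partials for smooth f).
Similarly for dx ∧ dz and dy ∧ dz — all coefficients vanish. So d(df) = 0.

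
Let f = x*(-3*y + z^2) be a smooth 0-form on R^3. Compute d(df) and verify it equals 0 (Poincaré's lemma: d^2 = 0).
d(df) = 0

Step 1: df = sum_i (∂f/∂x_i) dx_i = (-3*y + z^2) dx + (-3*x) dy + (2*x*z) dz.
Step 2: Apply d again. Using the 1-form formula, the coefficient of dx ∧ dy in d(df) is ∂^2 f/∂x ∂y - ∂^2 f/∂y ∂x = (-3) - (-3) = 0 (equality of mixed partials for smooth f).
Similarly for dx ∧ dz and dy ∧ dz — all coefficients vanish. So d(df) = 0.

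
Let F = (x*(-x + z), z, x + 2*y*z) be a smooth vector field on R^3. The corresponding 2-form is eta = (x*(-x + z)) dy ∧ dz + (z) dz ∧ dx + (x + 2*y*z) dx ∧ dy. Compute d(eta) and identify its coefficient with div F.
d(eta) = (-2*x + 2*y + z) dx ∧ dy ∧ dz; div F = -2*x + 2*y + z

For a 2-form in R^3 of the form above, applying d gives a 3-form with coefficient ∂P/∂x + ∂Q/∂y + ∂R/∂z:
  ∂P/∂x = -2*x + z
  ∂Q/∂y = 0
  ∂R/∂z = 2*y
Sum = -2*x + 2*y + z, which is exactly div F.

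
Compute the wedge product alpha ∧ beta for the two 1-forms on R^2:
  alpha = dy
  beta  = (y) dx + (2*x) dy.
alpha ∧ beta = (-y) dx ∧ dy

Distribute the wedge, using dx_i ∧ dx_j = -dx_j ∧ dx_i and dx_i ∧ dx_i = 0. For each pair (i, j) with i < j, the coefficient of dx_i ∧ dx_j in alpha ∧ beta is (alpha_i * beta_j - alpha_j * beta_i). Collecting: alpha ∧ beta = (-y) dx ∧ dy.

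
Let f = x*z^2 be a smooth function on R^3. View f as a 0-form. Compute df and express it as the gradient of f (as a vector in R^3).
df = (z^2) dx + (0) dy + (2*x*z) dz; grad f = (z^2, 0, 2*x*z)

For a 0-form f, d f = (∂f/∂x) dx + (∂f/∂y) dy + (∂f/∂z) dz. The components of the vector representation are exactly the entries of grad f in Cartesian coordinates:
  ∂f/∂x = z^2
  ∂f/∂y = 0
  ∂f/∂z = 2*x*z.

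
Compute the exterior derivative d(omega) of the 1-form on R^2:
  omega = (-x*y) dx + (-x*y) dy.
d(omega) = (x - y) dx ∧ dy

For a 1-form omega = sum_i f_i dx_i, the exterior derivative is
  d(omega) = sum_{i < j} (∂f_j/∂x_i - ∂f_i/∂x_j) dx_i ∧ dx_j.
  coefficient of dx ∧ dy: ∂f_2/∂x - ∂f_1/∂y = ∂(-x*y)/∂x - ∂(-x*y)/∂y = x - y
Assembling: d(omega) = (x - y) dx ∧ dy.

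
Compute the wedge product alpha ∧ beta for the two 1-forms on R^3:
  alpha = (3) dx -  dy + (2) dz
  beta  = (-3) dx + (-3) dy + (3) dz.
alpha ∧ beta = (-12) dx ∧ dy + (15) dx ∧ dz + (3) dy ∧ dz

Distribute the wedge, using dx_i ∧ dx_j = -dx_j ∧ dx_i and dx_i ∧ dx_i = 0. For each pair (i, j) with i < j, the coefficient of dx_i ∧ dx_j in alpha ∧ beta is (alpha_i * beta_j - alpha_j * beta_i). Collecting: alpha ∧ beta = (-12) dx ∧ dy + (15) dx ∧ dz + (3) dy ∧ dz.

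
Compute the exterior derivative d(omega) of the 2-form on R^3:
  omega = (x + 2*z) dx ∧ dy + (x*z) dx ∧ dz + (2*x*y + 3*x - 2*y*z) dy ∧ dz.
d(omega) = (2*y + 5) dx ∧ dy ∧ dz

For a 2-form omega = sum_{i<j} g_{ij} dx_i ∧ dx_j, the exterior derivative is
  d(omega) = sum_{i<j} d(g_{ij}) ∧ dx_i ∧ dx_j = sum_{i<j, k} (∂g_{ij}/∂x_k) dx_k ∧ dx_i ∧ dx_j.
Expand each term, using dx_k ∧ dx_i ∧ dx_j = sgn(permutation) dx_{(a)} ∧ dx_{(b)} ∧ dx_{(c)} with (a < b < c) sorted:
  d(x + 2*z) includes (∂/∂z)(x + 2*z) dz = (2) dz, which multiplied by dx ∧ dy gives (2) dx ∧ dy ∧ dz
  d(2*x*y + 3*x - 2*y*z) includes (∂/∂x)(2*x*y + 3*x - 2*y*z) dx = (2*y + 3) dx, which multiplied by dy ∧ dz gives (2*y + 3) dx ∧ dy ∧ dz
Collecting like 3-forms: d(omega) = (2*y + 5) dx ∧ dy ∧ dz.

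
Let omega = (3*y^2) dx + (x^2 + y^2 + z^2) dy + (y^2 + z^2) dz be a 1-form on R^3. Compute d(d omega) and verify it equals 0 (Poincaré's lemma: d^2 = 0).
d(d omega) = 0

Step 1: d omega = sum_{i<j} (∂f_j/∂x_i - ∂f_i/∂x_j) dx_i ∧ dx_j:
  coeff of dx ∧ dy: 2*x - 6*y
  coeff of dx ∧ dz: 0
  coeff of dy ∧ dz: 2*y - 2*z
Step 2: Apply d again to each 2-form coefficient. The only possible 3-form in R^3 is dx ∧ dy ∧ dz, with coefficient
  ∂(coeff of dy∧dz)/∂x - ∂(coeff of dx∧dz)/∂y + ∂(coeff of dx∧dy)/∂z
  = ∂/∂x (2*y - 2*z) - ∂/∂y (0) + ∂/∂z (2*x - 6*y).
Each of these terms simplifies to sums of mixed partials that cancel in pairs. The result is 0 (by equality of mixed partials for smooth functions — Schwarz / Clairaut).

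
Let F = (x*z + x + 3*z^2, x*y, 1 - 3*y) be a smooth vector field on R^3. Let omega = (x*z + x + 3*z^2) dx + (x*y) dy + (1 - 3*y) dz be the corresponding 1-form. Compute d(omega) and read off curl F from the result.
d(omega) = (-3) dy ∧ dz + (x + 6*z) dz ∧ dx + (y) dx ∧ dy; curl F = (-3, x + 6*z, y)

d omega = sum_{i<j} (∂f_j/∂x_i - ∂f_i/∂x_j) dx_i ∧ dx_j. Under the identification (dy ∧ dz, dz ∧ dx, dx ∧ dy) ↔ (e_x, e_y, e_z), the coefficients are exactly the components of curl F. Compute:
  ∂R/∂y - ∂Q/∂z = (-3) - (0) = -3
  ∂P/∂z - ∂R/∂x = (x + 6*z) - (0) = x + 6*z
  ∂Q/∂x - ∂P/∂y = (y) - (0) = y.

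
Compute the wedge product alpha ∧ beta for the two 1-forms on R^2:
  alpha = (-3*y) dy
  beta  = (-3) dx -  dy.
alpha ∧ beta = (-9*y) dx ∧ dy

Distribute the wedge, using dx_i ∧ dx_j = -dx_j ∧ dx_i and dx_i ∧ dx_i = 0. For each pair (i, j) with i < j, the coefficient of dx_i ∧ dx_j in alpha ∧ beta is (alpha_i * beta_j - alpha_j * beta_i). Collecting: alpha ∧ beta = (-9*y) dx ∧ dy.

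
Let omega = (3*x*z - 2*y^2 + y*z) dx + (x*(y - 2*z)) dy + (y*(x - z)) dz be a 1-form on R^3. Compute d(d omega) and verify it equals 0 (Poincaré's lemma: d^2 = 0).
d(d omega) = 0

Step 1: d omega = sum_{i<j} (∂f_j/∂x_i - ∂f_i/∂x_j) dx_i ∧ dx_j:
  coeff of dx ∧ dy: 5*y - 3*z
  coeff of dx ∧ dz: -3*x
  coeff of dy ∧ dz: 3*x - z
Step 2: Apply d again to each 2-form coefficient. The only possible 3-form in R^3 is dx ∧ dy ∧ dz, with coefficient
  ∂(coeff of dy∧dz)/∂x - ∂(coeff of dx∧dz)/∂y + ∂(coeff of dx∧dy)/∂z
  = ∂/∂x (3*x - z) - ∂/∂y (-3*x) + ∂/∂z (5*y - 3*z).
Each of these terms simplifies to sums of mixed partials that cancel in pairs. The result is 0 (by equality of mixed partials for smooth functions — Schwarz / Clairaut).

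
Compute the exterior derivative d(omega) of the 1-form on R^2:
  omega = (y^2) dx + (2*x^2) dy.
d(omega) = (4*x - 2*y) dx ∧ dy

For a 1-form omega = sum_i f_i dx_i, the exterior derivative is
  d(omega) = sum_{i < j} (∂f_j/∂x_i - ∂f_i/∂x_j) dx_i ∧ dx_j.
  coefficient of dx ∧ dy: ∂f_2/∂x - ∂f_1/∂y = ∂(2*x^2)/∂x - ∂(y^2)/∂y = 4*x - 2*y
Assembling: d(omega) = (4*x - 2*y) dx ∧ dy.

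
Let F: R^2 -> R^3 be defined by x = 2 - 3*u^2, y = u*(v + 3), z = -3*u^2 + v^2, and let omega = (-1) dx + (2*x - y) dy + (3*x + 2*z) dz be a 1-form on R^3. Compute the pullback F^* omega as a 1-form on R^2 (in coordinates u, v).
F^* omega = (90*u^3 - 6*u^2*v - 18*u^2 - 13*u*v^2 - 6*u*v - 39*u + 4*v + 12) du + (-6*u^3 - 31*u^2*v - 3*u^2 + 4*u + 4*v^3 + 12*v) dv

Using F^*(f dg) = (f ∘ F) d(g ∘ F), substitute each coordinate x_i by F_i(u, v) in f_i, and replace dx_i by d F_i = (∂F_i/∂u) du + (∂F_i/∂v) dv.
  For the x component: f_1(F) = -1; d F_1 = (-6*u) du + (0) dv
  For the y component: f_2(F) = -6*u^2 - u*v - 3*u + 4; d F_2 = (v + 3) du + (u) dv
  For the z component: f_3(F) = -15*u^2 + 2*v^2 + 6; d F_3 = (-6*u) du + (2*v) dv
Combining and collecting du, dv coefficients:
  coeff of du: 90*u^3 - 6*u^2*v - 18*u^2 - 13*u*v^2 - 6*u*v - 39*u + 4*v + 12
  coeff of dv: -6*u^3 - 31*u^2*v - 3*u^2 + 4*u + 4*v^3 + 12*v
F^* omega = (90*u^3 - 6*u^2*v - 18*u^2 - 13*u*v^2 - 6*u*v - 39*u + 4*v + 12) du + (-6*u^3 - 31*u^2*v - 3*u^2 + 4*u + 4*v^3 + 12*v) dv.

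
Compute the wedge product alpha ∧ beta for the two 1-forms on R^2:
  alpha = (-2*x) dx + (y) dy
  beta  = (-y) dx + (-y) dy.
alpha ∧ beta = (y*(2*x + y)) dx ∧ dy

Distribute the wedge, using dx_i ∧ dx_j = -dx_j ∧ dx_i and dx_i ∧ dx_i = 0. For each pair (i, j) with i < j, the coefficient of dx_i ∧ dx_j in alpha ∧ beta is (alpha_i * beta_j - alpha_j * beta_i). Collecting: alpha ∧ beta = (y*(2*x + y)) dx ∧ dy.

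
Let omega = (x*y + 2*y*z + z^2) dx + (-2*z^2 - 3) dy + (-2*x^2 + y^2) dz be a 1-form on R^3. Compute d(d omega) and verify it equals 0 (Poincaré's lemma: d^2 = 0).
d(d omega) = 0

Step 1: d omega = sum_{i<j} (∂f_j/∂x_i - ∂f_i/∂x_j) dx_i ∧ dx_j:
  coeff of dx ∧ dy: -x - 2*z
  coeff of dx ∧ dz: -4*x - 2*y - 2*z
  coeff of dy ∧ dz: 2*y + 4*z
Step 2: Apply d again to each 2-form coefficient. The only possible 3-form in R^3 is dx ∧ dy ∧ dz, with coefficient
  ∂(coeff of dy∧dz)/∂x - ∂(coeff of dx∧dz)/∂y + ∂(coeff of dx∧dy)/∂z
  = ∂/∂x (2*y + 4*z) - ∂/∂y (-4*x - 2*y - 2*z) + ∂/∂z (-x - 2*z).
Each of these terms simplifies to sums of mixed partials that cancel in pairs. The result is 0 (by equality of mixed partials for smooth functions — Schwarz / Clairaut).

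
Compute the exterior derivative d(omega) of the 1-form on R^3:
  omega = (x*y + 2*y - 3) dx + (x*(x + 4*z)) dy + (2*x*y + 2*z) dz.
d(omega) = (x + 4*z - 2) dx ∧ dy + (2*y) dx ∧ dz + (-2*x) dy ∧ dz

For a 1-form omega = sum_i f_i dx_i, the exterior derivative is
  d(omega) = sum_{i < j} (∂f_j/∂x_i - ∂f_i/∂x_j) dx_i ∧ dx_j.
  coefficient of dx ∧ dy: ∂f_2/∂x - ∂f_1/∂y = ∂(x*(x + 4*z))/∂x - ∂(x*y + 2*y - 3)/∂y = x + 4*z - 2
  coefficient of dx ∧ dz: ∂f_3/∂x - ∂f_1/∂z = ∂(2*x*y + 2*z)/∂x - ∂(x*y + 2*y - 3)/∂z = 2*y
  coefficient of dy ∧ dz: ∂f_3/∂y - ∂f_2/∂z = ∂(2*x*y + 2*z)/∂y - ∂(x*(x + 4*z))/∂z = -2*x
Assembling: d(omega) = (x + 4*z - 2) dx ∧ dy + (2*y) dx ∧ dz + (-2*x) dy ∧ dz.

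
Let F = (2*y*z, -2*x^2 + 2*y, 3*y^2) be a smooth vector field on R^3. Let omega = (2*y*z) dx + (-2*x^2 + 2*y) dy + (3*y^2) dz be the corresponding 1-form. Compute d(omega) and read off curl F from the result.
d(omega) = (6*y) dy ∧ dz + (2*y) dz ∧ dx + (-4*x - 2*z) dx ∧ dy; curl F = (6*y, 2*y, -4*x - 2*z)

d omega = sum_{i<j} (∂f_j/∂x_i - ∂f_i/∂x_j) dx_i ∧ dx_j. Under the identification (dy ∧ dz, dz ∧ dx, dx ∧ dy) ↔ (e_x, e_y, e_z), the coefficients are exactly the components of curl F. Compute:
  ∂R/∂y - ∂Q/∂z = (6*y) - (0) = 6*y
  ∂P/∂z - ∂R/∂x = (2*y) - (0) = 2*y
  ∂Q/∂x - ∂P/∂y = (-4*x) - (2*z) = -4*x - 2*z.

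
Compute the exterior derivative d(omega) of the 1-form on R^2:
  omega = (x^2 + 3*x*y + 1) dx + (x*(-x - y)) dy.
d(omega) = (-5*x - y) dx ∧ dy

For a 1-form omega = sum_i f_i dx_i, the exterior derivative is
  d(omega) = sum_{i < j} (∂f_j/∂x_i - ∂f_i/∂x_j) dx_i ∧ dx_j.
  coefficient of dx ∧ dy: ∂f_2/∂x - ∂f_1/∂y = ∂(x*(-x - y))/∂x - ∂(x^2 + 3*x*y + 1)/∂y = -5*x - y
Assembling: d(omega) = (-5*x - y) dx ∧ dy.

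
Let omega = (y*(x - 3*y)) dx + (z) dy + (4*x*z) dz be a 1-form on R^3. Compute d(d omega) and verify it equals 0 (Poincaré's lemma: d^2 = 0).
d(d omega) = 0

Step 1: d omega = sum_{i<j} (∂f_j/∂x_i - ∂f_i/∂x_j) dx_i ∧ dx_j:
  coeff of dx ∧ dy: -x + 6*y
  coeff of dx ∧ dz: 4*z
  coeff of dy ∧ dz: -1
Step 2: Apply d again to each 2-form coefficient. The only possible 3-form in R^3 is dx ∧ dy ∧ dz, with coefficient
  ∂(coeff of dy∧dz)/∂x - ∂(coeff of dx∧dz)/∂y + ∂(coeff of dx∧dy)/∂z
  = ∂/∂x (-1) - ∂/∂y (4*z) + ∂/∂z (-x + 6*y).
Each of these terms simplifies to sums of mixed partials that cancel in pairs. The result is 0 (by equality of mixed partials for smooth functions — Schwarz / Clairaut).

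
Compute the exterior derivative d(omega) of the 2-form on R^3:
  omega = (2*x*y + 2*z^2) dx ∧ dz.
d(omega) = (-2*x) dx ∧ dy ∧ dz

For a 2-form omega = sum_{i<j} g_{ij} dx_i ∧ dx_j, the exterior derivative is
  d(omega) = sum_{i<j} d(g_{ij}) ∧ dx_i ∧ dx_j = sum_{i<j, k} (∂g_{ij}/∂x_k) dx_k ∧ dx_i ∧ dx_j.
Expand each term, using dx_k ∧ dx_i ∧ dx_j = sgn(permutation) dx_{(a)} ∧ dx_{(b)} ∧ dx_{(c)} with (a < b < c) sorted:
  d(2*x*y + 2*z^2) includes (∂/∂y)(2*x*y + 2*z^2) dy = (2*x) dy, which multiplied by dx ∧ dz gives (-2*x) dx ∧ dy ∧ dz
Collecting like 3-forms: d(omega) = (-2*x) dx ∧ dy ∧ dz.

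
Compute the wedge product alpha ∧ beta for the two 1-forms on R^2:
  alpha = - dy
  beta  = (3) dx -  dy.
alpha ∧ beta = (3) dx ∧ dy

Distribute the wedge, using dx_i ∧ dx_j = -dx_j ∧ dx_i and dx_i ∧ dx_i = 0. For each pair (i, j) with i < j, the coefficient of dx_i ∧ dx_j in alpha ∧ beta is (alpha_i * beta_j - alpha_j * beta_i). Collecting: alpha ∧ beta = (3) dx ∧ dy.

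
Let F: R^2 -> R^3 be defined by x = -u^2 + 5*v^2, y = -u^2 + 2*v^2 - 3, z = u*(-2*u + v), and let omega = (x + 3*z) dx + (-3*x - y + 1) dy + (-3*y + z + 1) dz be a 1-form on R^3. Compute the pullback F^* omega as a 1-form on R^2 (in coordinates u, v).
F^* omega = (2*u^3 - 9*u^2*v + 49*u*v^2 - 48*u - 6*v^3 + 10*v) du + (u^3 - 53*u^2*v + 24*u*v^2 + 10*u - 18*v^3 + 16*v) dv

Using F^*(f dg) = (f ∘ F) d(g ∘ F), substitute each coordinate x_i by F_i(u, v) in f_i, and replace dx_i by d F_i = (∂F_i/∂u) du + (∂F_i/∂v) dv.
  For the x component: f_1(F) = -7*u^2 + 3*u*v + 5*v^2; d F_1 = (-2*u) du + (10*v) dv
  For the y component: f_2(F) = 4*u^2 - 17*v^2 + 4; d F_2 = (-2*u) du + (4*v) dv
  For the z component: f_3(F) = u^2 + u*v - 6*v^2 + 10; d F_3 = (-4*u + v) du + (u) dv
Combining and collecting du, dv coefficients:
  coeff of du: 2*u^3 - 9*u^2*v + 49*u*v^2 - 48*u - 6*v^3 + 10*v
  coeff of dv: u^3 - 53*u^2*v + 24*u*v^2 + 10*u - 18*v^3 + 16*v
F^* omega = (2*u^3 - 9*u^2*v + 49*u*v^2 - 48*u - 6*v^3 + 10*v) du + (u^3 - 53*u^2*v + 24*u*v^2 + 10*u - 18*v^3 + 16*v) dv.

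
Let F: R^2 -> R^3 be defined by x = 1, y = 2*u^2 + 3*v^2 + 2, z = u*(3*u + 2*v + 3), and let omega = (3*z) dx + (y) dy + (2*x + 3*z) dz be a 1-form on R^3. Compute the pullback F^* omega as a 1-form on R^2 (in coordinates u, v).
F^* omega = (62*u^3 + 54*u^2*v + 81*u^2 + 24*u*v^2 + 36*u*v + 47*u + 4*v + 6) du + (18*u^3 + 24*u^2*v + 18*u^2 + 4*u + 18*v^3 + 12*v) dv

Using F^*(f dg) = (f ∘ F) d(g ∘ F), substitute each coordinate x_i by F_i(u, v) in f_i, and replace dx_i by d F_i = (∂F_i/∂u) du + (∂F_i/∂v) dv.
  For the x component: f_1(F) = 3*u*(3*u + 2*v + 3); d F_1 = (0) du + (0) dv
  For the y component: f_2(F) = 2*u^2 + 3*v^2 + 2; d F_2 = (4*u) du + (6*v) dv
  For the z component: f_3(F) = 9*u^2 + 6*u*v + 9*u + 2; d F_3 = (6*u + 2*v + 3) du + (2*u) dv
Combining and collecting du, dv coefficients:
  coeff of du: 62*u^3 + 54*u^2*v + 81*u^2 + 24*u*v^2 + 36*u*v + 47*u + 4*v + 6
  coeff of dv: 18*u^3 + 24*u^2*v + 18*u^2 + 4*u + 18*v^3 + 12*v
F^* omega = (62*u^3 + 54*u^2*v + 81*u^2 + 24*u*v^2 + 36*u*v + 47*u + 4*v + 6) du + (18*u^3 + 24*u^2*v + 18*u^2 + 4*u + 18*v^3 + 12*v) dv.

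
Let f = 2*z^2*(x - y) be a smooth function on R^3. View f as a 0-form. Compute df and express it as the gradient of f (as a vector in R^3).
df = (2*z^2) dx + (-2*z^2) dy + (4*z*(x - y)) dz; grad f = (2*z^2, -2*z^2, 4*z*(x - y))

For a 0-form f, d f = (∂f/∂x) dx + (∂f/∂y) dy + (∂f/∂z) dz. The components of the vector representation are exactly the entries of grad f in Cartesian coordinates:
  ∂f/∂x = 2*z^2
  ∂f/∂y = -2*z^2
  ∂f/∂z = 4*z*(x - y).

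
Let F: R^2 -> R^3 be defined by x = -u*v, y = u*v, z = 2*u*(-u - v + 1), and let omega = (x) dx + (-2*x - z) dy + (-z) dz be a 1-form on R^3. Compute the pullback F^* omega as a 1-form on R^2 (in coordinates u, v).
F^* omega = (u*(-8*u^2 - 10*u*v + 12*u + v^2 + 6*v - 4)) du + (u^2*(-2*u + v + 2)) dv

Using F^*(f dg) = (f ∘ F) d(g ∘ F), substitute each coordinate x_i by F_i(u, v) in f_i, and replace dx_i by d F_i = (∂F_i/∂u) du + (∂F_i/∂v) dv.
  For the x component: f_1(F) = -u*v; d F_1 = (-v) du + (-u) dv
  For the y component: f_2(F) = 2*u*(u + 2*v - 1); d F_2 = (v) du + (u) dv
  For the z component: f_3(F) = 2*u*(u + v - 1); d F_3 = (-4*u - 2*v + 2) du + (-2*u) dv
Combining and collecting du, dv coefficients:
  coeff of du: u*(-8*u^2 - 10*u*v + 12*u + v^2 + 6*v - 4)
  coeff of dv: u^2*(-2*u + v + 2)
F^* omega = (u*(-8*u^2 - 10*u*v + 12*u + v^2 + 6*v - 4)) du + (u^2*(-2*u + v + 2)) dv.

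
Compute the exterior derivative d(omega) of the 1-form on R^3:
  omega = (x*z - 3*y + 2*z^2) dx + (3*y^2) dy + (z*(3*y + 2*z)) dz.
d(omega) = (3) dx ∧ dy + (-x - 4*z) dx ∧ dz + (3*z) dy ∧ dz

For a 1-form omega = sum_i f_i dx_i, the exterior derivative is
  d(omega) = sum_{i < j} (∂f_j/∂x_i - ∂f_i/∂x_j) dx_i ∧ dx_j.
  coefficient of dx ∧ dy: ∂f_2/∂x - ∂f_1/∂y = ∂(3*y^2)/∂x - ∂(x*z - 3*y + 2*z^2)/∂y = 3
  coefficient of dx ∧ dz: ∂f_3/∂x - ∂f_1/∂z = ∂(z*(3*y + 2*z))/∂x - ∂(x*z - 3*y + 2*z^2)/∂z = -x - 4*z
  coefficient of dy ∧ dz: ∂f_3/∂y - ∂f_2/∂z = ∂(z*(3*y + 2*z))/∂y - ∂(3*y^2)/∂z = 3*z
Assembling: d(omega) = (3) dx ∧ dy + (-x - 4*z) dx ∧ dz + (3*z) dy ∧ dz.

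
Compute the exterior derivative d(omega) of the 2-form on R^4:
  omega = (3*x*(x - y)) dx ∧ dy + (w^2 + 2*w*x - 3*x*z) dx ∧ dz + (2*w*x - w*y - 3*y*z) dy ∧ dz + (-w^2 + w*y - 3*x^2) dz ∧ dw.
d(omega) = (2*w - 4*x) dx ∧ dz ∧ dw + (2*w) dx ∧ dy ∧ dz + (w + 2*x - y) dy ∧ dz ∧ dw

For a 2-form omega = sum_{i<j} g_{ij} dx_i ∧ dx_j, the exterior derivative is
  d(omega) = sum_{i<j} d(g_{ij}) ∧ dx_i ∧ dx_j = sum_{i<j, k} (∂g_{ij}/∂x_k) dx_k ∧ dx_i ∧ dx_j.
Expand each term, using dx_k ∧ dx_i ∧ dx_j = sgn(permutation) dx_{(a)} ∧ dx_{(b)} ∧ dx_{(c)} with (a < b < c) sorted:
  d(w^2 + 2*w*x - 3*x*z) includes (∂/∂w)(w^2 + 2*w*x - 3*x*z) dw = (2*w + 2*x) dw, which multiplied by dx ∧ dz gives (2*w + 2*x) dx ∧ dz ∧ dw
  d(2*w*x - w*y - 3*y*z) includes (∂/∂x)(2*w*x - w*y - 3*y*z) dx = (2*w) dx, which multiplied by dy ∧ dz gives (2*w) dx ∧ dy ∧ dz
  d(2*w*x - w*y - 3*y*z) includes (∂/∂w)(2*w*x - w*y - 3*y*z) dw = (2*x - y) dw, which multiplied by dy ∧ dz gives (2*x - y) dy ∧ dz ∧ dw
  d(-w^2 + w*y - 3*x^2) includes (∂/∂x)(-w^2 + w*y - 3*x^2) dx = (-6*x) dx, which multiplied by dz ∧ dw gives (-6*x) dx ∧ dz ∧ dw
  d(-w^2 + w*y - 3*x^2) includes (∂/∂y)(-w^2 + w*y - 3*x^2) dy = (w) dy, which multiplied by dz ∧ dw gives (w) dy ∧ dz ∧ dw
Collecting like 3-forms: d(omega) = (2*w - 4*x) dx ∧ dz ∧ dw + (2*w) dx ∧ dy ∧ dz + (w + 2*x - y) dy ∧ dz ∧ dw.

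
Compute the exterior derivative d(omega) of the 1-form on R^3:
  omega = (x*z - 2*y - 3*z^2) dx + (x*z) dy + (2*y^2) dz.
d(omega) = (z + 2) dx ∧ dy + (-x + 6*z) dx ∧ dz + (-x + 4*y) dy ∧ dz

For a 1-form omega = sum_i f_i dx_i, the exterior derivative is
  d(omega) = sum_{i < j} (∂f_j/∂x_i - ∂f_i/∂x_j) dx_i ∧ dx_j.
  coefficient of dx ∧ dy: ∂f_2/∂x - ∂f_1/∂y = ∂(x*z)/∂x - ∂(x*z - 2*y - 3*z^2)/∂y = z + 2
  coefficient of dx ∧ dz: ∂f_3/∂x - ∂f_1/∂z = ∂(2*y^2)/∂x - ∂(x*z - 2*y - 3*z^2)/∂z = -x + 6*z
  coefficient of dy ∧ dz: ∂f_3/∂y - ∂f_2/∂z = ∂(2*y^2)/∂y - ∂(x*z)/∂z = -x + 4*y
Assembling: d(omega) = (z + 2) dx ∧ dy + (-x + 6*z) dx ∧ dz + (-x + 4*y) dy ∧ dz.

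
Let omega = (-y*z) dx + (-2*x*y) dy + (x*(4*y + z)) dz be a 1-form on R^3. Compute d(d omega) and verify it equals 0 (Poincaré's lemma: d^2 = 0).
d(d omega) = 0

Step 1: d omega = sum_{i<j} (∂f_j/∂x_i - ∂f_i/∂x_j) dx_i ∧ dx_j:
  coeff of dx ∧ dy: -2*y + z
  coeff of dx ∧ dz: 5*y + z
  coeff of dy ∧ dz: 4*x
Step 2: Apply d again to each 2-form coefficient. The only possible 3-form in R^3 is dx ∧ dy ∧ dz, with coefficient
  ∂(coeff of dy∧dz)/∂x - ∂(coeff of dx∧dz)/∂y + ∂(coeff of dx∧dy)/∂z
  = ∂/∂x (4*x) - ∂/∂y (5*y + z) + ∂/∂z (-2*y + z).
Each of these terms simplifies to sums of mixed partials that cancel in pairs. The result is 0 (by equality of mixed partials for smooth functions — Schwarz / Clairaut).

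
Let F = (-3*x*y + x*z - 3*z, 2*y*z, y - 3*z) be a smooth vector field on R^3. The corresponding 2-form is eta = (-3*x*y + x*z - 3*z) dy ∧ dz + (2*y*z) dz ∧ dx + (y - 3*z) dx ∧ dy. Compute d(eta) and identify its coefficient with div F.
d(eta) = (-3*y + 3*z - 3) dx ∧ dy ∧ dz; div F = -3*y + 3*z - 3

For a 2-form in R^3 of the form above, applying d gives a 3-form with coefficient ∂P/∂x + ∂Q/∂y + ∂R/∂z:
  ∂P/∂x = -3*y + z
  ∂Q/∂y = 2*z
  ∂R/∂z = -3
Sum = -3*y + 3*z - 3, which is exactly div F.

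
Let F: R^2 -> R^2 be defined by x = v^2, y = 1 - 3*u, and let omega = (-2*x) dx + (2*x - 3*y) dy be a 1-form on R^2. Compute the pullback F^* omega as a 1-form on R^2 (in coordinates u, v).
F^* omega = (-27*u - 6*v^2 + 9) du + (-4*v^3) dv

Using F^*(f dg) = (f ∘ F) d(g ∘ F), substitute each coordinate x_i by F_i(u, v) in f_i, and replace dx_i by d F_i = (∂F_i/∂u) du + (∂F_i/∂v) dv.
  For the x component: f_1(F) = -2*v^2; d F_1 = (0) du + (2*v) dv
  For the y component: f_2(F) = 9*u + 2*v^2 - 3; d F_2 = (-3) du + (0) dv
Combining and collecting du, dv coefficients:
  coeff of du: -27*u - 6*v^2 + 9
  coeff of dv: -4*v^3
F^* omega = (-27*u - 6*v^2 + 9) du + (-4*v^3) dv.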